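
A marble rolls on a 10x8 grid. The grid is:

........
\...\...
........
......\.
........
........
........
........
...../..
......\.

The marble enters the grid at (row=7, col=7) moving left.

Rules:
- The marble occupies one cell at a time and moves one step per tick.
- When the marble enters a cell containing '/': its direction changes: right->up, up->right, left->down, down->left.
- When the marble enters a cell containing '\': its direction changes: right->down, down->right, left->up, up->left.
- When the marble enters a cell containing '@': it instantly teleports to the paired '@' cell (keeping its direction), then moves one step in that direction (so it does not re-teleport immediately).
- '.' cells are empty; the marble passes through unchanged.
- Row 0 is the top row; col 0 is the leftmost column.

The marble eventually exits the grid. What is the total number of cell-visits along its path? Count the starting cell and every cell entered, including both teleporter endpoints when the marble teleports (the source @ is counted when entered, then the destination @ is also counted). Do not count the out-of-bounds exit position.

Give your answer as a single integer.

Answer: 8

Derivation:
Step 1: enter (7,7), '.' pass, move left to (7,6)
Step 2: enter (7,6), '.' pass, move left to (7,5)
Step 3: enter (7,5), '.' pass, move left to (7,4)
Step 4: enter (7,4), '.' pass, move left to (7,3)
Step 5: enter (7,3), '.' pass, move left to (7,2)
Step 6: enter (7,2), '.' pass, move left to (7,1)
Step 7: enter (7,1), '.' pass, move left to (7,0)
Step 8: enter (7,0), '.' pass, move left to (7,-1)
Step 9: at (7,-1) — EXIT via left edge, pos 7
Path length (cell visits): 8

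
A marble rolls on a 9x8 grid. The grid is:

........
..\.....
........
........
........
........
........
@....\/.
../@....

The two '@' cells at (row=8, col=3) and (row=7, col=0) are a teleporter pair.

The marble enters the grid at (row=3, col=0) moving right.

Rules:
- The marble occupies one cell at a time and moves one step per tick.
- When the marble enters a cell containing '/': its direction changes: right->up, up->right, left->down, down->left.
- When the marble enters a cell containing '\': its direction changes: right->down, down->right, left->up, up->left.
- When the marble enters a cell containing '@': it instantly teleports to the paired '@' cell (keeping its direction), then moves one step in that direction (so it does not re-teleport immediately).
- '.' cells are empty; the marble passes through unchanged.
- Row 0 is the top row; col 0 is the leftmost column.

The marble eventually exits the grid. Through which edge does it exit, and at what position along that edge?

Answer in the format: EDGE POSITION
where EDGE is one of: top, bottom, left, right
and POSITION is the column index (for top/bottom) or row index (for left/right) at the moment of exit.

Step 1: enter (3,0), '.' pass, move right to (3,1)
Step 2: enter (3,1), '.' pass, move right to (3,2)
Step 3: enter (3,2), '.' pass, move right to (3,3)
Step 4: enter (3,3), '.' pass, move right to (3,4)
Step 5: enter (3,4), '.' pass, move right to (3,5)
Step 6: enter (3,5), '.' pass, move right to (3,6)
Step 7: enter (3,6), '.' pass, move right to (3,7)
Step 8: enter (3,7), '.' pass, move right to (3,8)
Step 9: at (3,8) — EXIT via right edge, pos 3

Answer: right 3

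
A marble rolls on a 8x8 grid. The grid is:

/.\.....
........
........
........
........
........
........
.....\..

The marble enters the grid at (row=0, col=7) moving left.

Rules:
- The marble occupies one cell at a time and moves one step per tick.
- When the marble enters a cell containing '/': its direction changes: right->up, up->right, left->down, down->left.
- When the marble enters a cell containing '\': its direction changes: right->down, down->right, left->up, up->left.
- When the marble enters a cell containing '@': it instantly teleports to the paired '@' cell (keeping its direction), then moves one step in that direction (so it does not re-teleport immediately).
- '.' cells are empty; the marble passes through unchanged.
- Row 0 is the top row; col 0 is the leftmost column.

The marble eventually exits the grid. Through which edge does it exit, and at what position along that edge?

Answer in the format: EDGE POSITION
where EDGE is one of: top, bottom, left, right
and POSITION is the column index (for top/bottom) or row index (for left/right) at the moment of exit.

Step 1: enter (0,7), '.' pass, move left to (0,6)
Step 2: enter (0,6), '.' pass, move left to (0,5)
Step 3: enter (0,5), '.' pass, move left to (0,4)
Step 4: enter (0,4), '.' pass, move left to (0,3)
Step 5: enter (0,3), '.' pass, move left to (0,2)
Step 6: enter (0,2), '\' deflects left->up, move up to (-1,2)
Step 7: at (-1,2) — EXIT via top edge, pos 2

Answer: top 2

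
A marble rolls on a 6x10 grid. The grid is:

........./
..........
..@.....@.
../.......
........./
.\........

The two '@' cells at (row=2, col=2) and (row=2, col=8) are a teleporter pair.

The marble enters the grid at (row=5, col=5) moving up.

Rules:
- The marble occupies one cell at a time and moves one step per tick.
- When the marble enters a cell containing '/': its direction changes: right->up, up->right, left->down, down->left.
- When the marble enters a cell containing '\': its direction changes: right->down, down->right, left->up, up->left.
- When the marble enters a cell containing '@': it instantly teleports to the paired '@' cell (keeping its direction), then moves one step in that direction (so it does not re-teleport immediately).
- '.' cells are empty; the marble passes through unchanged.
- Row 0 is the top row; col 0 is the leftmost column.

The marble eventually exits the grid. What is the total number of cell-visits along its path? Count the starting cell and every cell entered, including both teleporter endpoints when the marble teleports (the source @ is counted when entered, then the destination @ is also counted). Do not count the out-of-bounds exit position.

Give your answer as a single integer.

Step 1: enter (5,5), '.' pass, move up to (4,5)
Step 2: enter (4,5), '.' pass, move up to (3,5)
Step 3: enter (3,5), '.' pass, move up to (2,5)
Step 4: enter (2,5), '.' pass, move up to (1,5)
Step 5: enter (1,5), '.' pass, move up to (0,5)
Step 6: enter (0,5), '.' pass, move up to (-1,5)
Step 7: at (-1,5) — EXIT via top edge, pos 5
Path length (cell visits): 6

Answer: 6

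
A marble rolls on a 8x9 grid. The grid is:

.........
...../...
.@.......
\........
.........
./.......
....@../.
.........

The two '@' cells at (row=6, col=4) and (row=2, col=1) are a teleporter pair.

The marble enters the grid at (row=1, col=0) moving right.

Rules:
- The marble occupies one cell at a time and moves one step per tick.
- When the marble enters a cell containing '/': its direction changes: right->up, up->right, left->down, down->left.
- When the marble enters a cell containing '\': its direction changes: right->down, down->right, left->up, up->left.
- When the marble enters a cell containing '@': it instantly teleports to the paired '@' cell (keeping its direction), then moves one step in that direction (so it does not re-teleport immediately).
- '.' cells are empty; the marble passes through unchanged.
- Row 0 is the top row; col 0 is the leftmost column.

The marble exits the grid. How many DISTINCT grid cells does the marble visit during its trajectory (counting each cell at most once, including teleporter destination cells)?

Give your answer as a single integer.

Answer: 7

Derivation:
Step 1: enter (1,0), '.' pass, move right to (1,1)
Step 2: enter (1,1), '.' pass, move right to (1,2)
Step 3: enter (1,2), '.' pass, move right to (1,3)
Step 4: enter (1,3), '.' pass, move right to (1,4)
Step 5: enter (1,4), '.' pass, move right to (1,5)
Step 6: enter (1,5), '/' deflects right->up, move up to (0,5)
Step 7: enter (0,5), '.' pass, move up to (-1,5)
Step 8: at (-1,5) — EXIT via top edge, pos 5
Distinct cells visited: 7 (path length 7)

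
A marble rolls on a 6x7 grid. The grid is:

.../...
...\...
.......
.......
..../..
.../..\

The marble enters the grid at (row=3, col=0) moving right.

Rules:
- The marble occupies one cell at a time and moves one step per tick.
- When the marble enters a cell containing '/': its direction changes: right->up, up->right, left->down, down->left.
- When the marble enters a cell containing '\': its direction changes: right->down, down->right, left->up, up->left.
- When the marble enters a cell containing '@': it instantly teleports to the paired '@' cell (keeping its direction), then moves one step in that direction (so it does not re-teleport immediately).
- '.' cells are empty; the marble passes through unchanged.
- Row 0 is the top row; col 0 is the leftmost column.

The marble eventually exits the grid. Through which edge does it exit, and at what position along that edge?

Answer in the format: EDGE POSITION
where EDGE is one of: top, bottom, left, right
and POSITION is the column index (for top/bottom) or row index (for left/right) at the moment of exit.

Step 1: enter (3,0), '.' pass, move right to (3,1)
Step 2: enter (3,1), '.' pass, move right to (3,2)
Step 3: enter (3,2), '.' pass, move right to (3,3)
Step 4: enter (3,3), '.' pass, move right to (3,4)
Step 5: enter (3,4), '.' pass, move right to (3,5)
Step 6: enter (3,5), '.' pass, move right to (3,6)
Step 7: enter (3,6), '.' pass, move right to (3,7)
Step 8: at (3,7) — EXIT via right edge, pos 3

Answer: right 3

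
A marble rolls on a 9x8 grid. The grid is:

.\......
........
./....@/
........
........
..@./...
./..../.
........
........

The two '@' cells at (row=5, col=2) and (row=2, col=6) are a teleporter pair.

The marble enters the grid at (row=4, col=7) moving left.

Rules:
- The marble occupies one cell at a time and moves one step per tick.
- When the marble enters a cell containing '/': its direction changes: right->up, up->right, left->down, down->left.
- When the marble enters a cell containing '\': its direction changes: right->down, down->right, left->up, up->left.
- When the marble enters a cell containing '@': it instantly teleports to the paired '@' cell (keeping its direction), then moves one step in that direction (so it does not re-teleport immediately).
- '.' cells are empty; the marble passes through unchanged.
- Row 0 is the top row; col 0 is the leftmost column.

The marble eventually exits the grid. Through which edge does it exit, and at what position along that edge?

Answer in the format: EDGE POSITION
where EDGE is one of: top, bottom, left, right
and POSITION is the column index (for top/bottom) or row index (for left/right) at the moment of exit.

Answer: left 4

Derivation:
Step 1: enter (4,7), '.' pass, move left to (4,6)
Step 2: enter (4,6), '.' pass, move left to (4,5)
Step 3: enter (4,5), '.' pass, move left to (4,4)
Step 4: enter (4,4), '.' pass, move left to (4,3)
Step 5: enter (4,3), '.' pass, move left to (4,2)
Step 6: enter (4,2), '.' pass, move left to (4,1)
Step 7: enter (4,1), '.' pass, move left to (4,0)
Step 8: enter (4,0), '.' pass, move left to (4,-1)
Step 9: at (4,-1) — EXIT via left edge, pos 4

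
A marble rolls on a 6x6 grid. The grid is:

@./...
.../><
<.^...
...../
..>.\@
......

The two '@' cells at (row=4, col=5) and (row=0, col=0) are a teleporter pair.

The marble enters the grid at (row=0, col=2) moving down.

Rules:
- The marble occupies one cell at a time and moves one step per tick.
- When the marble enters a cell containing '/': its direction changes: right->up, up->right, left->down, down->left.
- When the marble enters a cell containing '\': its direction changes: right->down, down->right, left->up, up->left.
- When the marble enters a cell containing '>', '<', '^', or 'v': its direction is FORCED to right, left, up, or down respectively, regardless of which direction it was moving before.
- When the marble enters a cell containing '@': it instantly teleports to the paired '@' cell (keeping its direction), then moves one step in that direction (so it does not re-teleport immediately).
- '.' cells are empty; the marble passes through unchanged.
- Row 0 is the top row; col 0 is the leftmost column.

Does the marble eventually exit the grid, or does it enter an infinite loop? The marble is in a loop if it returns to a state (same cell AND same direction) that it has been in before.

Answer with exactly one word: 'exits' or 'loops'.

Answer: loops

Derivation:
Step 1: enter (0,2), '/' deflects down->left, move left to (0,1)
Step 2: enter (0,1), '.' pass, move left to (0,0)
Step 3: enter (0,0), '@' teleport (0,0)->(4,5), also enter (4,5), move left to (4,4)
Step 4: enter (4,4), '\' deflects left->up, move up to (3,4)
Step 5: enter (3,4), '.' pass, move up to (2,4)
Step 6: enter (2,4), '.' pass, move up to (1,4)
Step 7: enter (1,4), '>' forces up->right, move right to (1,5)
Step 8: enter (1,5), '<' forces right->left, move left to (1,4)
Step 9: enter (1,4), '>' forces left->right, move right to (1,5)
Step 10: at (1,5) dir=right — LOOP DETECTED (seen before)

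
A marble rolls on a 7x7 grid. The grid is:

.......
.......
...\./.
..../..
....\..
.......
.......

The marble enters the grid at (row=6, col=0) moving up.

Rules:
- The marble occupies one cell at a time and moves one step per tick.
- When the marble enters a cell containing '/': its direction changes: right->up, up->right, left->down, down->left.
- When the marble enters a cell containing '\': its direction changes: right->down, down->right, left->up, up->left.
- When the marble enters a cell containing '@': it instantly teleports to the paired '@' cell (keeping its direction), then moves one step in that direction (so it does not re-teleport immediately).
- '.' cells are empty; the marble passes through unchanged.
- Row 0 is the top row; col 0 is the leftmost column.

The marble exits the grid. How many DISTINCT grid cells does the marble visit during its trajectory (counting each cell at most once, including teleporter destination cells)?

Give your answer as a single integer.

Step 1: enter (6,0), '.' pass, move up to (5,0)
Step 2: enter (5,0), '.' pass, move up to (4,0)
Step 3: enter (4,0), '.' pass, move up to (3,0)
Step 4: enter (3,0), '.' pass, move up to (2,0)
Step 5: enter (2,0), '.' pass, move up to (1,0)
Step 6: enter (1,0), '.' pass, move up to (0,0)
Step 7: enter (0,0), '.' pass, move up to (-1,0)
Step 8: at (-1,0) — EXIT via top edge, pos 0
Distinct cells visited: 7 (path length 7)

Answer: 7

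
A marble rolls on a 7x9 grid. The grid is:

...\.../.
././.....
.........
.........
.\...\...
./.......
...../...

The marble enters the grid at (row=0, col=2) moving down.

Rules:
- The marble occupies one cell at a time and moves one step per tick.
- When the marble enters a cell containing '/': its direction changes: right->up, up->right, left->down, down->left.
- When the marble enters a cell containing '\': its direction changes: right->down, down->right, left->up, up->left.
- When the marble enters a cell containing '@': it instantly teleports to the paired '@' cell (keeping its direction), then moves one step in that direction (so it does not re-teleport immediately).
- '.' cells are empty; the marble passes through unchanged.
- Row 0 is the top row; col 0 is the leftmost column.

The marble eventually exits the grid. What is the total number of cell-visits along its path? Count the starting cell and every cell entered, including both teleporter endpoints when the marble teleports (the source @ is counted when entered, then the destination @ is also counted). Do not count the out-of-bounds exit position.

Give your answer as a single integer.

Step 1: enter (0,2), '.' pass, move down to (1,2)
Step 2: enter (1,2), '.' pass, move down to (2,2)
Step 3: enter (2,2), '.' pass, move down to (3,2)
Step 4: enter (3,2), '.' pass, move down to (4,2)
Step 5: enter (4,2), '.' pass, move down to (5,2)
Step 6: enter (5,2), '.' pass, move down to (6,2)
Step 7: enter (6,2), '.' pass, move down to (7,2)
Step 8: at (7,2) — EXIT via bottom edge, pos 2
Path length (cell visits): 7

Answer: 7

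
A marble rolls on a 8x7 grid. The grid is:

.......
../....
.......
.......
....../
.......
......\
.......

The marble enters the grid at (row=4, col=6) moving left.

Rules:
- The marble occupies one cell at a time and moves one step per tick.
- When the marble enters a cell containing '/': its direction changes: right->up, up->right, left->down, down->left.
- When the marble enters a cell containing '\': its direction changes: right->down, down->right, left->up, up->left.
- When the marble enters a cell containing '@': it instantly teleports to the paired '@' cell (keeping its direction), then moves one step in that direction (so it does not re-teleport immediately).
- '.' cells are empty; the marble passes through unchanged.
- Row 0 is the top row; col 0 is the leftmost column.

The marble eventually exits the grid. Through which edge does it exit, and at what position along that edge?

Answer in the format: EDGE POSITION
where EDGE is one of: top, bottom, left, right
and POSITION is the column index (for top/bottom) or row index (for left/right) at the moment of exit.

Answer: right 6

Derivation:
Step 1: enter (4,6), '/' deflects left->down, move down to (5,6)
Step 2: enter (5,6), '.' pass, move down to (6,6)
Step 3: enter (6,6), '\' deflects down->right, move right to (6,7)
Step 4: at (6,7) — EXIT via right edge, pos 6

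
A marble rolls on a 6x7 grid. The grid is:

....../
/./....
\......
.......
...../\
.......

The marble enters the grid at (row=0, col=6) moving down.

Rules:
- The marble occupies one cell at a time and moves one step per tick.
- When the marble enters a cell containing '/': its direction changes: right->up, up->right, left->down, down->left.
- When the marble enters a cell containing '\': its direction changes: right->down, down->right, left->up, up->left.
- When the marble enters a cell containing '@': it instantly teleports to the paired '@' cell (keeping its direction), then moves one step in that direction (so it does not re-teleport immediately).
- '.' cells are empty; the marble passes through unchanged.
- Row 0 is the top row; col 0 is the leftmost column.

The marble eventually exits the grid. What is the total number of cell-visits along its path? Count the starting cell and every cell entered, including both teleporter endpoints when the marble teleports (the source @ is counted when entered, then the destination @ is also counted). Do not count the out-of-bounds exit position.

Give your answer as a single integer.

Step 1: enter (0,6), '/' deflects down->left, move left to (0,5)
Step 2: enter (0,5), '.' pass, move left to (0,4)
Step 3: enter (0,4), '.' pass, move left to (0,3)
Step 4: enter (0,3), '.' pass, move left to (0,2)
Step 5: enter (0,2), '.' pass, move left to (0,1)
Step 6: enter (0,1), '.' pass, move left to (0,0)
Step 7: enter (0,0), '.' pass, move left to (0,-1)
Step 8: at (0,-1) — EXIT via left edge, pos 0
Path length (cell visits): 7

Answer: 7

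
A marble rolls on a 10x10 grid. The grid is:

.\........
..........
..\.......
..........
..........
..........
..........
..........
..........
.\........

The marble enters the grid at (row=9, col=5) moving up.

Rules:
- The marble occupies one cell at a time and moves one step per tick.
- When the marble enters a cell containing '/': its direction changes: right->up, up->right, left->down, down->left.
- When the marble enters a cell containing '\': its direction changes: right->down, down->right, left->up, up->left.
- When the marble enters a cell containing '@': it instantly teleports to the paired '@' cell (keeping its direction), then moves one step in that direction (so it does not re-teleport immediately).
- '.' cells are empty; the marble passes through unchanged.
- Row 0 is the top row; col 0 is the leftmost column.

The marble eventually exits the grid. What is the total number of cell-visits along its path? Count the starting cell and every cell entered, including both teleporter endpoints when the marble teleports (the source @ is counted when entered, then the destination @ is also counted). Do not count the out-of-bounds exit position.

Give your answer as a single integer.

Answer: 10

Derivation:
Step 1: enter (9,5), '.' pass, move up to (8,5)
Step 2: enter (8,5), '.' pass, move up to (7,5)
Step 3: enter (7,5), '.' pass, move up to (6,5)
Step 4: enter (6,5), '.' pass, move up to (5,5)
Step 5: enter (5,5), '.' pass, move up to (4,5)
Step 6: enter (4,5), '.' pass, move up to (3,5)
Step 7: enter (3,5), '.' pass, move up to (2,5)
Step 8: enter (2,5), '.' pass, move up to (1,5)
Step 9: enter (1,5), '.' pass, move up to (0,5)
Step 10: enter (0,5), '.' pass, move up to (-1,5)
Step 11: at (-1,5) — EXIT via top edge, pos 5
Path length (cell visits): 10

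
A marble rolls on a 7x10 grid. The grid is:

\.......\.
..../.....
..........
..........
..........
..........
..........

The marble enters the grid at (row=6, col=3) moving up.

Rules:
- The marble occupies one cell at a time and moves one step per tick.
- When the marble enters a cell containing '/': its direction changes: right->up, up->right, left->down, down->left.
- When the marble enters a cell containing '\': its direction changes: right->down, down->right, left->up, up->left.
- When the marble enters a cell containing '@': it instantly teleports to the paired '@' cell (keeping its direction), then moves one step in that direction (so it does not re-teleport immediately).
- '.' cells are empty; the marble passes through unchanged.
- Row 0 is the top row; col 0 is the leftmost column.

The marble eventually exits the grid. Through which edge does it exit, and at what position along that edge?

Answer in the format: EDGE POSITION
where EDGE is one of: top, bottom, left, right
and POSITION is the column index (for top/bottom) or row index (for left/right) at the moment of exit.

Answer: top 3

Derivation:
Step 1: enter (6,3), '.' pass, move up to (5,3)
Step 2: enter (5,3), '.' pass, move up to (4,3)
Step 3: enter (4,3), '.' pass, move up to (3,3)
Step 4: enter (3,3), '.' pass, move up to (2,3)
Step 5: enter (2,3), '.' pass, move up to (1,3)
Step 6: enter (1,3), '.' pass, move up to (0,3)
Step 7: enter (0,3), '.' pass, move up to (-1,3)
Step 8: at (-1,3) — EXIT via top edge, pos 3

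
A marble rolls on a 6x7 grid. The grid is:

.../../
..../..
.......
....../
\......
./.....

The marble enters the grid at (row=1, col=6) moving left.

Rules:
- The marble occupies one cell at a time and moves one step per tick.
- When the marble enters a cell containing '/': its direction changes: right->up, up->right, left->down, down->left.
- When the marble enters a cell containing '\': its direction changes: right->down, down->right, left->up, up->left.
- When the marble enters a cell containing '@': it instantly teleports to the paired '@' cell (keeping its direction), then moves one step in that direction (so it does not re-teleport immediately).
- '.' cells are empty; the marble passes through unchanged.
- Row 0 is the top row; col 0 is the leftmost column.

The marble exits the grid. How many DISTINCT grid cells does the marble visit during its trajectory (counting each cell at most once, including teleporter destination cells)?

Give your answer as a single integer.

Answer: 7

Derivation:
Step 1: enter (1,6), '.' pass, move left to (1,5)
Step 2: enter (1,5), '.' pass, move left to (1,4)
Step 3: enter (1,4), '/' deflects left->down, move down to (2,4)
Step 4: enter (2,4), '.' pass, move down to (3,4)
Step 5: enter (3,4), '.' pass, move down to (4,4)
Step 6: enter (4,4), '.' pass, move down to (5,4)
Step 7: enter (5,4), '.' pass, move down to (6,4)
Step 8: at (6,4) — EXIT via bottom edge, pos 4
Distinct cells visited: 7 (path length 7)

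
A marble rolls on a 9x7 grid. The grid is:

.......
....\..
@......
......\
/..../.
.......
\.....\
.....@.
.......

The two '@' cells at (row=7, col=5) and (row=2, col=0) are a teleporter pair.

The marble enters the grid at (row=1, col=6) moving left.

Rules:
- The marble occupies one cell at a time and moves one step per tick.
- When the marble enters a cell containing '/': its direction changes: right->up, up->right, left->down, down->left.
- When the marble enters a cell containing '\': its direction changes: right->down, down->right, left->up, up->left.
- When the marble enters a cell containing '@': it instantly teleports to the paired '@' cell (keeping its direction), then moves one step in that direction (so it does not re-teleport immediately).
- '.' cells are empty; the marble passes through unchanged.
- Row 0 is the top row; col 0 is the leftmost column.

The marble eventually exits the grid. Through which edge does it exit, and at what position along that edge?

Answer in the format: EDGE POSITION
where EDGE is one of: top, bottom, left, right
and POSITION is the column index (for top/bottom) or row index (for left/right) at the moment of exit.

Answer: top 4

Derivation:
Step 1: enter (1,6), '.' pass, move left to (1,5)
Step 2: enter (1,5), '.' pass, move left to (1,4)
Step 3: enter (1,4), '\' deflects left->up, move up to (0,4)
Step 4: enter (0,4), '.' pass, move up to (-1,4)
Step 5: at (-1,4) — EXIT via top edge, pos 4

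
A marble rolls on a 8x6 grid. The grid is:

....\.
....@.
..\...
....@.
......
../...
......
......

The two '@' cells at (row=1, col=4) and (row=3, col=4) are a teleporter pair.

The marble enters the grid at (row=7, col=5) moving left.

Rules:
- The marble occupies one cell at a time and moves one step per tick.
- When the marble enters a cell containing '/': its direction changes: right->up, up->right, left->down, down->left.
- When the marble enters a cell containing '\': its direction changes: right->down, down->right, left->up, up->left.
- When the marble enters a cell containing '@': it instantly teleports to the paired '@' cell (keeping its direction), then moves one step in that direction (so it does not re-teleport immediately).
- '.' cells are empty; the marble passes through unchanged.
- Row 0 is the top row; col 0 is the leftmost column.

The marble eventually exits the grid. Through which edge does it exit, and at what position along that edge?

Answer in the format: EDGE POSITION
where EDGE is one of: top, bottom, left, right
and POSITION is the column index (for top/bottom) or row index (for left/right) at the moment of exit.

Step 1: enter (7,5), '.' pass, move left to (7,4)
Step 2: enter (7,4), '.' pass, move left to (7,3)
Step 3: enter (7,3), '.' pass, move left to (7,2)
Step 4: enter (7,2), '.' pass, move left to (7,1)
Step 5: enter (7,1), '.' pass, move left to (7,0)
Step 6: enter (7,0), '.' pass, move left to (7,-1)
Step 7: at (7,-1) — EXIT via left edge, pos 7

Answer: left 7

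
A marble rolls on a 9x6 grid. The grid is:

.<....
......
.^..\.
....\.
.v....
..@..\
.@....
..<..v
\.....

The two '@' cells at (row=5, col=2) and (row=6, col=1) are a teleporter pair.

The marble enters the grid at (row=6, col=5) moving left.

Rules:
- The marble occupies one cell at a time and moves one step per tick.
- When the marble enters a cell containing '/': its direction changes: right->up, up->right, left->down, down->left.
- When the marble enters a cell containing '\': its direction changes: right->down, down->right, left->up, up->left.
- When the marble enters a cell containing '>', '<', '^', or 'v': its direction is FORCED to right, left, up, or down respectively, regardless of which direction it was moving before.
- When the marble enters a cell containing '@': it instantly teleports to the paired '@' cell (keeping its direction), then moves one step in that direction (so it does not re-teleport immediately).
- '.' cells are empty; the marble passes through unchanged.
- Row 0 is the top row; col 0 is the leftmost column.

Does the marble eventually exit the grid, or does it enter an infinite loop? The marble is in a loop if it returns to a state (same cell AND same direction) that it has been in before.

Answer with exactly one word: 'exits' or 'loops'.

Answer: exits

Derivation:
Step 1: enter (6,5), '.' pass, move left to (6,4)
Step 2: enter (6,4), '.' pass, move left to (6,3)
Step 3: enter (6,3), '.' pass, move left to (6,2)
Step 4: enter (6,2), '.' pass, move left to (6,1)
Step 5: enter (6,1), '@' teleport (6,1)->(5,2), also enter (5,2), move left to (5,1)
Step 6: enter (5,1), '.' pass, move left to (5,0)
Step 7: enter (5,0), '.' pass, move left to (5,-1)
Step 8: at (5,-1) — EXIT via left edge, pos 5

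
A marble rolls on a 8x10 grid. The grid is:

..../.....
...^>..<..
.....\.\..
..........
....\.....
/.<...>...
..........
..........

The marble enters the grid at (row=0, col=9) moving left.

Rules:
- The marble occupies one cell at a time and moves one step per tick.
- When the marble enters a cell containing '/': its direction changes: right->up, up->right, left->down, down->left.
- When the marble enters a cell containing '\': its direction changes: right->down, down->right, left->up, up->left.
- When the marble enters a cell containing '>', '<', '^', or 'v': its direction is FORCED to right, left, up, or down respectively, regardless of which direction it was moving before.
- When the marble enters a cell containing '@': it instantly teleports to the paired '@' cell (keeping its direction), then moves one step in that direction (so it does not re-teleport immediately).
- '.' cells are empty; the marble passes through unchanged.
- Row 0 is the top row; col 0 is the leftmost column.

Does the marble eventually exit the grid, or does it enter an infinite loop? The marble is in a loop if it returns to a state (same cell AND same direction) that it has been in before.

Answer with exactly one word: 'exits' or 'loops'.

Step 1: enter (0,9), '.' pass, move left to (0,8)
Step 2: enter (0,8), '.' pass, move left to (0,7)
Step 3: enter (0,7), '.' pass, move left to (0,6)
Step 4: enter (0,6), '.' pass, move left to (0,5)
Step 5: enter (0,5), '.' pass, move left to (0,4)
Step 6: enter (0,4), '/' deflects left->down, move down to (1,4)
Step 7: enter (1,4), '>' forces down->right, move right to (1,5)
Step 8: enter (1,5), '.' pass, move right to (1,6)
Step 9: enter (1,6), '.' pass, move right to (1,7)
Step 10: enter (1,7), '<' forces right->left, move left to (1,6)
Step 11: enter (1,6), '.' pass, move left to (1,5)
Step 12: enter (1,5), '.' pass, move left to (1,4)
Step 13: enter (1,4), '>' forces left->right, move right to (1,5)
Step 14: at (1,5) dir=right — LOOP DETECTED (seen before)

Answer: loops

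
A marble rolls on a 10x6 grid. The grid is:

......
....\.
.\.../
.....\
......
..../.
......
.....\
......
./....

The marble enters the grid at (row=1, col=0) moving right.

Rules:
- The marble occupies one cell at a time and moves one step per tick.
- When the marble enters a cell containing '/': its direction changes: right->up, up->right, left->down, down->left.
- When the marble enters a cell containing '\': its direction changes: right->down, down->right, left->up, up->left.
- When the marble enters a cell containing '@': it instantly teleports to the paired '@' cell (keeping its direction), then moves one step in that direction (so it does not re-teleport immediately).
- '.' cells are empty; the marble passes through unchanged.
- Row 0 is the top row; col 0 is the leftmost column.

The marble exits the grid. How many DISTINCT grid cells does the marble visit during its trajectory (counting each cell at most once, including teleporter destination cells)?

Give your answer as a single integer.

Answer: 13

Derivation:
Step 1: enter (1,0), '.' pass, move right to (1,1)
Step 2: enter (1,1), '.' pass, move right to (1,2)
Step 3: enter (1,2), '.' pass, move right to (1,3)
Step 4: enter (1,3), '.' pass, move right to (1,4)
Step 5: enter (1,4), '\' deflects right->down, move down to (2,4)
Step 6: enter (2,4), '.' pass, move down to (3,4)
Step 7: enter (3,4), '.' pass, move down to (4,4)
Step 8: enter (4,4), '.' pass, move down to (5,4)
Step 9: enter (5,4), '/' deflects down->left, move left to (5,3)
Step 10: enter (5,3), '.' pass, move left to (5,2)
Step 11: enter (5,2), '.' pass, move left to (5,1)
Step 12: enter (5,1), '.' pass, move left to (5,0)
Step 13: enter (5,0), '.' pass, move left to (5,-1)
Step 14: at (5,-1) — EXIT via left edge, pos 5
Distinct cells visited: 13 (path length 13)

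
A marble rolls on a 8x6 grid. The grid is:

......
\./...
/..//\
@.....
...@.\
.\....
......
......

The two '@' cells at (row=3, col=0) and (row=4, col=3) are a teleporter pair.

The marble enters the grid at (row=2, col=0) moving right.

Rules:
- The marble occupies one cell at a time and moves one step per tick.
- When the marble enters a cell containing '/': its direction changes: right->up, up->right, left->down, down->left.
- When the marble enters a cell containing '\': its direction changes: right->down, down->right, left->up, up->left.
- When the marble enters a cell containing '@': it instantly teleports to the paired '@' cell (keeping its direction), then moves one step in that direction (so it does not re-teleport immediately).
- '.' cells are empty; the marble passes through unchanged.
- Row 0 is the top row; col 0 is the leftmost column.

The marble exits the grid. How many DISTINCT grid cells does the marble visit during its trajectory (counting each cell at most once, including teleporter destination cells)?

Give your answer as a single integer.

Step 1: enter (2,0), '/' deflects right->up, move up to (1,0)
Step 2: enter (1,0), '\' deflects up->left, move left to (1,-1)
Step 3: at (1,-1) — EXIT via left edge, pos 1
Distinct cells visited: 2 (path length 2)

Answer: 2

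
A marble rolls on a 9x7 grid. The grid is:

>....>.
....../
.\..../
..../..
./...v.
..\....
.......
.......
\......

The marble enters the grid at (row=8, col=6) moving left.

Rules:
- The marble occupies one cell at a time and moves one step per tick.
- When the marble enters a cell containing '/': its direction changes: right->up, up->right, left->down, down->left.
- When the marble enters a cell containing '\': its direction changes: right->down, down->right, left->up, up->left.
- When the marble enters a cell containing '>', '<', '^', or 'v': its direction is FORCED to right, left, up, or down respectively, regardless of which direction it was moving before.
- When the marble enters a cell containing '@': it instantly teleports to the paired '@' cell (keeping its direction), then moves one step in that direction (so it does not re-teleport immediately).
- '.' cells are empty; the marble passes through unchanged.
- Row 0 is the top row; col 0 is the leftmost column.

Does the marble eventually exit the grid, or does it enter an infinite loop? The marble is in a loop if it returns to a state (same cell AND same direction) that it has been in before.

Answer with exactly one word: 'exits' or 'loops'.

Answer: exits

Derivation:
Step 1: enter (8,6), '.' pass, move left to (8,5)
Step 2: enter (8,5), '.' pass, move left to (8,4)
Step 3: enter (8,4), '.' pass, move left to (8,3)
Step 4: enter (8,3), '.' pass, move left to (8,2)
Step 5: enter (8,2), '.' pass, move left to (8,1)
Step 6: enter (8,1), '.' pass, move left to (8,0)
Step 7: enter (8,0), '\' deflects left->up, move up to (7,0)
Step 8: enter (7,0), '.' pass, move up to (6,0)
Step 9: enter (6,0), '.' pass, move up to (5,0)
Step 10: enter (5,0), '.' pass, move up to (4,0)
Step 11: enter (4,0), '.' pass, move up to (3,0)
Step 12: enter (3,0), '.' pass, move up to (2,0)
Step 13: enter (2,0), '.' pass, move up to (1,0)
Step 14: enter (1,0), '.' pass, move up to (0,0)
Step 15: enter (0,0), '>' forces up->right, move right to (0,1)
Step 16: enter (0,1), '.' pass, move right to (0,2)
Step 17: enter (0,2), '.' pass, move right to (0,3)
Step 18: enter (0,3), '.' pass, move right to (0,4)
Step 19: enter (0,4), '.' pass, move right to (0,5)
Step 20: enter (0,5), '>' forces right->right, move right to (0,6)
Step 21: enter (0,6), '.' pass, move right to (0,7)
Step 22: at (0,7) — EXIT via right edge, pos 0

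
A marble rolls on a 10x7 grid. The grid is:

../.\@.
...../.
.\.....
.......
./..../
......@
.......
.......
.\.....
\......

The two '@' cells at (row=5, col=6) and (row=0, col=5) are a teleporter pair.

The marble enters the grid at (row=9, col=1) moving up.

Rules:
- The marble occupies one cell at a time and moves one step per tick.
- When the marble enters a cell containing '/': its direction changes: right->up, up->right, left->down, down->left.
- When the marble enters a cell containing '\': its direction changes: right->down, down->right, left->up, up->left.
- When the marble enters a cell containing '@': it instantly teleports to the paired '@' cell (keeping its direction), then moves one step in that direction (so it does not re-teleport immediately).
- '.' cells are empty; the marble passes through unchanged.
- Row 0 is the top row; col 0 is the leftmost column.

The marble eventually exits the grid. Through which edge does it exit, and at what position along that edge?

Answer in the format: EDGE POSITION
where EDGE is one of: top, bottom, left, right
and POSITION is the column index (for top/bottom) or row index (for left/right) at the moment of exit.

Answer: left 8

Derivation:
Step 1: enter (9,1), '.' pass, move up to (8,1)
Step 2: enter (8,1), '\' deflects up->left, move left to (8,0)
Step 3: enter (8,0), '.' pass, move left to (8,-1)
Step 4: at (8,-1) — EXIT via left edge, pos 8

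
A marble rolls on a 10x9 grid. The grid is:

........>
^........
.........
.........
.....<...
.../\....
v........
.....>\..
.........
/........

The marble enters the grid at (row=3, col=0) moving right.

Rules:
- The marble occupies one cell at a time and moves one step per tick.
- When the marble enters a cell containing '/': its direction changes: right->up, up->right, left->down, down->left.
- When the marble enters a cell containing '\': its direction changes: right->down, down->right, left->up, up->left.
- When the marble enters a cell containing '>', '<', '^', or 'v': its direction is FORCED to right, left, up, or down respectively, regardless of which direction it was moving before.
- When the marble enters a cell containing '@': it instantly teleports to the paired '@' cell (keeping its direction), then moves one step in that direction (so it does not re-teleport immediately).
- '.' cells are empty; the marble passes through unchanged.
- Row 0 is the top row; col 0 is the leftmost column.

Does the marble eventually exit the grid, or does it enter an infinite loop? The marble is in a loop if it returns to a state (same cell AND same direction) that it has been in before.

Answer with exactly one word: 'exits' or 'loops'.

Step 1: enter (3,0), '.' pass, move right to (3,1)
Step 2: enter (3,1), '.' pass, move right to (3,2)
Step 3: enter (3,2), '.' pass, move right to (3,3)
Step 4: enter (3,3), '.' pass, move right to (3,4)
Step 5: enter (3,4), '.' pass, move right to (3,5)
Step 6: enter (3,5), '.' pass, move right to (3,6)
Step 7: enter (3,6), '.' pass, move right to (3,7)
Step 8: enter (3,7), '.' pass, move right to (3,8)
Step 9: enter (3,8), '.' pass, move right to (3,9)
Step 10: at (3,9) — EXIT via right edge, pos 3

Answer: exits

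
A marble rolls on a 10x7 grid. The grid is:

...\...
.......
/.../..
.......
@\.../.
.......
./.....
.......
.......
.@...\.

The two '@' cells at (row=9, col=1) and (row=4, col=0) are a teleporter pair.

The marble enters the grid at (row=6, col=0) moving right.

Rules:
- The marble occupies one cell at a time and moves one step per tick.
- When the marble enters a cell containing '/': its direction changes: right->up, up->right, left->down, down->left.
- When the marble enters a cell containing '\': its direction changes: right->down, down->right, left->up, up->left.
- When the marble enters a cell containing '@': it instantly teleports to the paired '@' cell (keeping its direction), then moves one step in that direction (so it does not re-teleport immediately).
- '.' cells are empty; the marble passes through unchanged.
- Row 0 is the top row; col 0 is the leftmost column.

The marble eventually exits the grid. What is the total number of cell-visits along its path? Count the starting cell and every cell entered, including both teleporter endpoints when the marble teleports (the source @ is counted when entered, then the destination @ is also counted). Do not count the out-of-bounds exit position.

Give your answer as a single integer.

Step 1: enter (6,0), '.' pass, move right to (6,1)
Step 2: enter (6,1), '/' deflects right->up, move up to (5,1)
Step 3: enter (5,1), '.' pass, move up to (4,1)
Step 4: enter (4,1), '\' deflects up->left, move left to (4,0)
Step 5: enter (4,0), '@' teleport (4,0)->(9,1), also enter (9,1), move left to (9,0)
Step 6: enter (9,0), '.' pass, move left to (9,-1)
Step 7: at (9,-1) — EXIT via left edge, pos 9
Path length (cell visits): 7

Answer: 7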